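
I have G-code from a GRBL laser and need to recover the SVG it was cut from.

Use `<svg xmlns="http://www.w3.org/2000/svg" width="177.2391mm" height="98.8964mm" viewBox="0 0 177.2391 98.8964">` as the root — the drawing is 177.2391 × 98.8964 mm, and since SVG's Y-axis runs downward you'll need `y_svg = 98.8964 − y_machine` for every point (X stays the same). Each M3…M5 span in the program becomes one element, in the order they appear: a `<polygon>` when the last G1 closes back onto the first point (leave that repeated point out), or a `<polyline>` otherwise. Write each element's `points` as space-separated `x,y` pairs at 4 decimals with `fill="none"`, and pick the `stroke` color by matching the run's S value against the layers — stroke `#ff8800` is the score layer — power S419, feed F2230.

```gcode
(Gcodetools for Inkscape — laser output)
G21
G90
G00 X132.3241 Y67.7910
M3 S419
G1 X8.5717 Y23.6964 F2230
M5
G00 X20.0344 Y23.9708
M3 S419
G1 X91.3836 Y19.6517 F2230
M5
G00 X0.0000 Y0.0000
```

<svg xmlns="http://www.w3.org/2000/svg" width="177.2391mm" height="98.8964mm" viewBox="0 0 177.2391 98.8964">
  <polyline points="132.3241,31.1054 8.5717,75.2000" fill="none" stroke="#ff8800"/>
  <polyline points="20.0344,74.9256 91.3836,79.2447" fill="none" stroke="#ff8800"/>
</svg>

Machine Y-up, SVG Y-down with viewBox height 98.8964, so y_svg = 98.8964 − y_machine; X carries over. Every run uses S419, so all elements get stroke `#ff8800` (score).

Run 1: The run is open, so emit a `<polyline>` with points (Y-flipped): 132.3241,31.1054 8.5717,75.2000.

Run 2: The run is open, so emit a `<polyline>` with points (Y-flipped): 20.0344,74.9256 91.3836,79.2447.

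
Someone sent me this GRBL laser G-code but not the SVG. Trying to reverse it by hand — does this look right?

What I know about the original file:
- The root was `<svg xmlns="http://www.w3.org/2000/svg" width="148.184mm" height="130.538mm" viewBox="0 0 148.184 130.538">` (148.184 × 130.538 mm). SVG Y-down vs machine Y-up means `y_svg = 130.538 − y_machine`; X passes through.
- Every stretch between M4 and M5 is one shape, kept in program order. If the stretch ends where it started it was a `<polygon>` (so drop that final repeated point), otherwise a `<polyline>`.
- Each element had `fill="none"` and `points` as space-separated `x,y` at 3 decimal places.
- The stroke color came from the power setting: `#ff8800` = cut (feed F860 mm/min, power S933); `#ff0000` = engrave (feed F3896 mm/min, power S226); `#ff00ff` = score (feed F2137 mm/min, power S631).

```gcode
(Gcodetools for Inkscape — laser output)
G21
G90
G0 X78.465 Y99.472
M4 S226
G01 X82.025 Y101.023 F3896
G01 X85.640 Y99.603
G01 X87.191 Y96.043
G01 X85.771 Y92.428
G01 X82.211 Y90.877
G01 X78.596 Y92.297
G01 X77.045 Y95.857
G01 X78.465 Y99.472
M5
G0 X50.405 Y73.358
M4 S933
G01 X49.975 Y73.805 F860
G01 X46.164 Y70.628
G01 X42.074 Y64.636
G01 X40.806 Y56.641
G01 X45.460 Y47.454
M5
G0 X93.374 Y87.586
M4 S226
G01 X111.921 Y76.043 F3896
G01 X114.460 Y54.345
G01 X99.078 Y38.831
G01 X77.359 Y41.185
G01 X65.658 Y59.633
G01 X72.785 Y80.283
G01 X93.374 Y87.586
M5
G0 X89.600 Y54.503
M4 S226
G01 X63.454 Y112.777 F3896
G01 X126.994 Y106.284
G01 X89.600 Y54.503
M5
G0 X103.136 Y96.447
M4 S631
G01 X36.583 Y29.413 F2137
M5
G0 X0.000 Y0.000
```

Machine Y-up, SVG Y-down with viewBox height 130.538, so y_svg = 130.538 − y_machine; X carries over.

Run 1: power S226 maps to stroke `#ff0000` (engrave). The run returns to its start, so emit a `<polygon>` with points (Y-flipped): 78.465,31.066 82.025,29.515 85.640,30.935 87.191,34.495 85.771,38.110 82.211,39.661 78.596,38.241 77.045,34.681.

Run 2: the run's S933 means `#ff8800` (cut). The run is open, so emit a `<polyline>` with points (Y-flipped): 50.405,57.180 49.975,56.733 46.164,59.910 42.074,65.902 40.806,73.897 45.460,83.084.

Run 3: power S226 maps to stroke `#ff0000` (engrave). The run returns to its start, so emit a `<polygon>` with points (Y-flipped): 93.374,42.952 111.921,54.495 114.460,76.193 99.078,91.707 77.359,89.353 65.658,70.905 72.785,50.255.

Run 4: the run's S226 means `#ff0000` (engrave). The run returns to its start, so emit a `<polygon>` with points (Y-flipped): 89.600,76.035 63.454,17.761 126.994,24.254.

Run 5: the run's S631 means `#ff00ff` (score). The run is open, so emit a `<polyline>` with points (Y-flipped): 103.136,34.091 36.583,101.125.

<svg xmlns="http://www.w3.org/2000/svg" width="148.184mm" height="130.538mm" viewBox="0 0 148.184 130.538">
  <polygon points="78.465,31.066 82.025,29.515 85.640,30.935 87.191,34.495 85.771,38.110 82.211,39.661 78.596,38.241 77.045,34.681" fill="none" stroke="#ff0000"/>
  <polyline points="50.405,57.180 49.975,56.733 46.164,59.910 42.074,65.902 40.806,73.897 45.460,83.084" fill="none" stroke="#ff8800"/>
  <polygon points="93.374,42.952 111.921,54.495 114.460,76.193 99.078,91.707 77.359,89.353 65.658,70.905 72.785,50.255" fill="none" stroke="#ff0000"/>
  <polygon points="89.600,76.035 63.454,17.761 126.994,24.254" fill="none" stroke="#ff0000"/>
  <polyline points="103.136,34.091 36.583,101.125" fill="none" stroke="#ff00ff"/>
</svg>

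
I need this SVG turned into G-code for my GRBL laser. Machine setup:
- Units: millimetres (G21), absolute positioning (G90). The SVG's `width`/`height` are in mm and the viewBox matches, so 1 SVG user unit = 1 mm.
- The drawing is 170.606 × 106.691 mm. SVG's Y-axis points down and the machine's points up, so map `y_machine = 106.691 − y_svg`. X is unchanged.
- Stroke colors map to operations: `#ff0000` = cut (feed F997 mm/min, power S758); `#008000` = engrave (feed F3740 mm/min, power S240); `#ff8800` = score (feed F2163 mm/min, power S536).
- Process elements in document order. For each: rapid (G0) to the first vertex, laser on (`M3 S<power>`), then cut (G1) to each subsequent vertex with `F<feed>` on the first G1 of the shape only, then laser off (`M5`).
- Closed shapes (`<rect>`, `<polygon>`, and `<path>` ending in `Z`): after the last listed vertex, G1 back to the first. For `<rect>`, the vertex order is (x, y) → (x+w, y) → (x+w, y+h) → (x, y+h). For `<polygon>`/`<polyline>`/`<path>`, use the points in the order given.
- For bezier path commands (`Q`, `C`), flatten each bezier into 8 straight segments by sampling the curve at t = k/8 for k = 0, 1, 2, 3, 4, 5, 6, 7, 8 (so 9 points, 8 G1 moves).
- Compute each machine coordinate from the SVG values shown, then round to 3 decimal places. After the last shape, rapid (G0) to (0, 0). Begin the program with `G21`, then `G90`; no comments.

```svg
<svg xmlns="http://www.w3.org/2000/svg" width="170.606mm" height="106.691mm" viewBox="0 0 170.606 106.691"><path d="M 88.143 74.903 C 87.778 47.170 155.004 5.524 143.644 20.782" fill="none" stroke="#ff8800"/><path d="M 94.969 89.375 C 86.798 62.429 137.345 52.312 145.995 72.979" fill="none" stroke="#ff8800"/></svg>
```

viewBox `0 0 170.606 106.691` with mm width/height → 1 unit = 1 mm. Flip: y_m = 106.691 − y_svg.

**Shape 1** — `<path>` cubic bezier, stroke `#ff8800` → score (S536, F2163). Control points (SVG): P0=(88.143,74.903), P1=(87.778,47.170), P2=(155.004,5.524), P3=(143.644,20.782); sampled at t=k/8. Machine vertices: (88.143,31.788) → (90.889,42.702) → (98.259,54.090) → (108.539,65.123) → (120.017,74.970) → (130.979,82.802) → (139.713,87.790) → (144.506,89.102) → (143.644,85.909). Open path.

**Shape 2** — `<path>` cubic bezier, stroke `#ff8800` → score (S536, F2163). Control points (SVG): P0=(94.969,89.375), P1=(86.798,62.429), P2=(137.345,52.312), P3=(145.995,72.979); sampled at t=k/8. Machine vertices: (94.969,17.316) → (94.461,26.605) → (98.278,34.152) → (105.242,39.795) → (114.174,43.369) → (123.894,44.711) → (133.224,43.658) → (140.984,40.046) → (145.995,33.712). Open path.

G21
G90
G0 X88.143 Y31.788
M3 S536
G1 X90.889 Y42.702 F2163
G1 X98.259 Y54.090
G1 X108.539 Y65.123
G1 X120.017 Y74.970
G1 X130.979 Y82.802
G1 X139.713 Y87.790
G1 X144.506 Y89.102
G1 X143.644 Y85.909
M5
G0 X94.969 Y17.316
M3 S536
G1 X94.461 Y26.605 F2163
G1 X98.278 Y34.152
G1 X105.242 Y39.795
G1 X114.174 Y43.369
G1 X123.894 Y44.711
G1 X133.224 Y43.658
G1 X140.984 Y40.046
G1 X145.995 Y33.712
M5
G0 X0.000 Y0.000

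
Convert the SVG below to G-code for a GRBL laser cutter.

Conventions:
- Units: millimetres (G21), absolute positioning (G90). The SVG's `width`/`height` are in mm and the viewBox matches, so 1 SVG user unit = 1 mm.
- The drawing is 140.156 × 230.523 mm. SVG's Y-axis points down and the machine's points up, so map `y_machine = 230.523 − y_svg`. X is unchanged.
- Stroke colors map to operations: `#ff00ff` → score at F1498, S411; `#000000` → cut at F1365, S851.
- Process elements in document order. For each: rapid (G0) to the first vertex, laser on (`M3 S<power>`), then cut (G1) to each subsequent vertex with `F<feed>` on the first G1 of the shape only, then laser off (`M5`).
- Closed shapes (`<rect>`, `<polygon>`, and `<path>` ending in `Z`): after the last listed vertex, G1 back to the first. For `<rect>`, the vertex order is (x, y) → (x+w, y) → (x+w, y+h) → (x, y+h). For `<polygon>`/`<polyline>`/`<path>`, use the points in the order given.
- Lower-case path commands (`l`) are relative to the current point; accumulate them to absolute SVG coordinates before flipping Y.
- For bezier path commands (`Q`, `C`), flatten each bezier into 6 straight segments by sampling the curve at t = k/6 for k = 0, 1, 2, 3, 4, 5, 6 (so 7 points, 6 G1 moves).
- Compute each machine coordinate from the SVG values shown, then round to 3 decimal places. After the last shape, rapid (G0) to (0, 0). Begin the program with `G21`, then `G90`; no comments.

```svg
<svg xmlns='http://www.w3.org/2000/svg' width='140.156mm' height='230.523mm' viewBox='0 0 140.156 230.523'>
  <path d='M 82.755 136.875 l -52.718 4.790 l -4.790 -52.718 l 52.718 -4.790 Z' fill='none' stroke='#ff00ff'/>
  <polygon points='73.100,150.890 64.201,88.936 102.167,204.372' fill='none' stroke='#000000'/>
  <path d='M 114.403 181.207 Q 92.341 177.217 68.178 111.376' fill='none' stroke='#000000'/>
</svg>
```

1 u = 1 mm; y_m = 230.523 − y.

[1] `<path>` regular polygon, #ff00ff→score S411 F1498: (82.755,93.648) → (30.037,88.858) → (25.247,141.576) → (77.965,146.366) → (82.755,93.648) (closed)

[2] `<polygon>` closed polygon, #000000→cut S851 F1365: (73.100,79.633) → (64.201,141.587) → (102.167,26.151) → (73.100,79.633) (closed)

[3] `<path>` quadratic bezier, #000000→cut S851 F1365: (114.403,49.316) → (106.991,52.364) → (99.462,58.848) → (91.816,68.769) → (84.053,82.125) → (76.174,98.918) → (68.178,119.147)

G21
G90
G0 X82.755 Y93.648
M3 S411
G1 X30.037 Y88.858 F1498
G1 X25.247 Y141.576
G1 X77.965 Y146.366
G1 X82.755 Y93.648
M5
G0 X73.100 Y79.633
M3 S851
G1 X64.201 Y141.587 F1365
G1 X102.167 Y26.151
G1 X73.100 Y79.633
M5
G0 X114.403 Y49.316
M3 S851
G1 X106.991 Y52.364 F1365
G1 X99.462 Y58.848
G1 X91.816 Y68.769
G1 X84.053 Y82.125
G1 X76.174 Y98.918
G1 X68.178 Y119.147
M5
G0 X0.000 Y0.000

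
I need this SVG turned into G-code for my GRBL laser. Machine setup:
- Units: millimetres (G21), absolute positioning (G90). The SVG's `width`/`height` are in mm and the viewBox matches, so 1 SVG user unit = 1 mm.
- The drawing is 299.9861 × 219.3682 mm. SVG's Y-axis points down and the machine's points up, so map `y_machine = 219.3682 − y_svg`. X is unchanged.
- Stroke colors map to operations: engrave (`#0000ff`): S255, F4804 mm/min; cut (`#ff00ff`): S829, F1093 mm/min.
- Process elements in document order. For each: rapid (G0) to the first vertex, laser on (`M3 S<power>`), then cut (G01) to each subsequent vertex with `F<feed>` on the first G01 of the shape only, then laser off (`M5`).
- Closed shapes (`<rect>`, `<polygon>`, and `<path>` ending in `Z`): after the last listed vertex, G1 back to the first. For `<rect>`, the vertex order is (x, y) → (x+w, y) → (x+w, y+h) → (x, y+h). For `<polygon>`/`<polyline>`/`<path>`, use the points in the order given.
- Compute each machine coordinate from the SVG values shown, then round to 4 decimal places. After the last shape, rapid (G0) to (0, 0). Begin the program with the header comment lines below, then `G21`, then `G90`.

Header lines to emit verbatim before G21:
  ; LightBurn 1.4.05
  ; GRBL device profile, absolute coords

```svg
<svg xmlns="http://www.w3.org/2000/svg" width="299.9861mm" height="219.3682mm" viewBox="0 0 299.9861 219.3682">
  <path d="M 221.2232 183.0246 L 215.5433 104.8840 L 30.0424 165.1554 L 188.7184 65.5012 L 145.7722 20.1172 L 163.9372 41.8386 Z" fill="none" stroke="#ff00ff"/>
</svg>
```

; LightBurn 1.4.05
; GRBL device profile, absolute coords
G21
G90
G0 X221.2232 Y36.3436
M3 S829
G01 X215.5433 Y114.4842 F1093
G01 X30.0424 Y54.2128
G01 X188.7184 Y153.8670
G01 X145.7722 Y199.2510
G01 X163.9372 Y177.5296
G01 X221.2232 Y36.3436
M5
G0 X0.0000 Y0.0000

1 u = 1 mm; y_m = 219.3682 − y.

[1] `<path>` closed polygon, #ff00ff→cut S829 F1093: (221.2232,36.3436) → (215.5433,114.4842) → (30.0424,54.2128) → (188.7184,153.8670) → (145.7722,199.2510) → (163.9372,177.5296) → (221.2232,36.3436) (closed)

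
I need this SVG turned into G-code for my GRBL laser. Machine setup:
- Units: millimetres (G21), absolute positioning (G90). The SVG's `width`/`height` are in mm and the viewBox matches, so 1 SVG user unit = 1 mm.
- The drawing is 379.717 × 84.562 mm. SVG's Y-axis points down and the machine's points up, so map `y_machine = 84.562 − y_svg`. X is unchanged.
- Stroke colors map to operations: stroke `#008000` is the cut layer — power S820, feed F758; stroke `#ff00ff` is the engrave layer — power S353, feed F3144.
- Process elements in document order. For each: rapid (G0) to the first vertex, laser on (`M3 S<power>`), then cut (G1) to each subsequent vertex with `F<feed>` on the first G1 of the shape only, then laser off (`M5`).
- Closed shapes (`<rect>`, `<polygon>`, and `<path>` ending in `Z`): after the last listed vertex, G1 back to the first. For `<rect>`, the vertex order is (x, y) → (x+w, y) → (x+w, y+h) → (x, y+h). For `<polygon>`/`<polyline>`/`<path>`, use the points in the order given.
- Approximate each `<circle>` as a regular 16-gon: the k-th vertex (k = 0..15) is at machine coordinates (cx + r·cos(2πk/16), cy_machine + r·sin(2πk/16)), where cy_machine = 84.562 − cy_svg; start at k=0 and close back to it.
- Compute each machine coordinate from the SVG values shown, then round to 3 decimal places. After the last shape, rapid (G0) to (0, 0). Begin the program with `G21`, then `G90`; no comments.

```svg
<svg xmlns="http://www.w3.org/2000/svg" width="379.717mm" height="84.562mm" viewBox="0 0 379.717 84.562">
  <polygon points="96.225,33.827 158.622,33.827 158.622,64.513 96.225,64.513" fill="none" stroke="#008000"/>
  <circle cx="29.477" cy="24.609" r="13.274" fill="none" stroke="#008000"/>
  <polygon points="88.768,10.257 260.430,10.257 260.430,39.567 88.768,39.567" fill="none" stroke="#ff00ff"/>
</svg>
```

viewBox `0 0 379.717 84.562` with mm width/height → 1 unit = 1 mm. Flip: y_m = 84.562 − y_svg.

**Shape 1** — `<polygon>` rectangle, stroke `#008000` → cut (S820, F758). Machine vertices: (96.225,50.735) → (158.622,50.735) → (158.622,20.049) → (96.225,20.049) → (96.225,50.735). Closed: final G1 returns to the first vertex.

**Shape 2** — `<circle>` circle, stroke `#008000` → cut (S820, F758). Machine vertices: (42.751,59.953) → (41.741,65.033) → (38.863,69.339) → (34.557,72.217) → (29.477,73.227) → (24.397,72.217) → (20.091,69.339) → (17.213,65.033) → (16.203,59.953) → (17.213,54.873) → (20.091,50.567) → (24.397,47.689) → (29.477,46.679) → (34.557,47.689) → (38.863,50.567) → (41.741,54.873) → (42.751,59.953). Closed: final G1 returns to the first vertex.

**Shape 3** — `<polygon>` rectangle, stroke `#ff00ff` → engrave (S353, F3144). Machine vertices: (88.768,74.305) → (260.430,74.305) → (260.430,44.995) → (88.768,44.995) → (88.768,74.305). Closed: final G1 returns to the first vertex.

G21
G90
G0 X96.225 Y50.735
M3 S820
G1 X158.622 Y50.735 F758
G1 X158.622 Y20.049
G1 X96.225 Y20.049
G1 X96.225 Y50.735
M5
G0 X42.751 Y59.953
M3 S820
G1 X41.741 Y65.033 F758
G1 X38.863 Y69.339
G1 X34.557 Y72.217
G1 X29.477 Y73.227
G1 X24.397 Y72.217
G1 X20.091 Y69.339
G1 X17.213 Y65.033
G1 X16.203 Y59.953
G1 X17.213 Y54.873
G1 X20.091 Y50.567
G1 X24.397 Y47.689
G1 X29.477 Y46.679
G1 X34.557 Y47.689
G1 X38.863 Y50.567
G1 X41.741 Y54.873
G1 X42.751 Y59.953
M5
G0 X88.768 Y74.305
M3 S353
G1 X260.430 Y74.305 F3144
G1 X260.430 Y44.995
G1 X88.768 Y44.995
G1 X88.768 Y74.305
M5
G0 X0.000 Y0.000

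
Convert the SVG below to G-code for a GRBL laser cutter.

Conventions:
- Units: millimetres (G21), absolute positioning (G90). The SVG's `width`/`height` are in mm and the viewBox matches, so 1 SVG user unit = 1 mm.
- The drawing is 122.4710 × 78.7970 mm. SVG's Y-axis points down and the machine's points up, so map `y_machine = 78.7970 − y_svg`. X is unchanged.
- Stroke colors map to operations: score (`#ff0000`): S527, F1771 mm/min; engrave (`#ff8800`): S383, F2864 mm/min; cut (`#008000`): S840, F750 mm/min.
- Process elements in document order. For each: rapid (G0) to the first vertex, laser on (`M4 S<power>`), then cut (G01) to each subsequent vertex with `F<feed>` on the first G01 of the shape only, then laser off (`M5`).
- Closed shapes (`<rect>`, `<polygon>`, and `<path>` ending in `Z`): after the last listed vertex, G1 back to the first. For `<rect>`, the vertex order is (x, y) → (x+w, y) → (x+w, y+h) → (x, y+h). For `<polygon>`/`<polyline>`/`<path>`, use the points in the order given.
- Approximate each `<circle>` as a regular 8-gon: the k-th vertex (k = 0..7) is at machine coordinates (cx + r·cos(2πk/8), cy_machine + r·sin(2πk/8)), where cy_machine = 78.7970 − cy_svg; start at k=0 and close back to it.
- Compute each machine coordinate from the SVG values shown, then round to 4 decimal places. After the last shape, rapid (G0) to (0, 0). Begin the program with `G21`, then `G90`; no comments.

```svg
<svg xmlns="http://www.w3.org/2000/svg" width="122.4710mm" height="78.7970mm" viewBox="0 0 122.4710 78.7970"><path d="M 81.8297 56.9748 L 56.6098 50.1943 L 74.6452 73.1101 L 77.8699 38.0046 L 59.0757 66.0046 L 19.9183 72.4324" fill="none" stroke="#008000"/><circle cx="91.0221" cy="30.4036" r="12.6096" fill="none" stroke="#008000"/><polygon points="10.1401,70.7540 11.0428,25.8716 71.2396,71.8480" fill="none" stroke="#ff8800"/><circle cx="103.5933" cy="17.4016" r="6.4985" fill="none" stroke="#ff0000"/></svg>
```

G21
G90
G0 X81.8297 Y21.8222
M4 S840
G01 X56.6098 Y28.6027 F750
G01 X74.6452 Y5.6869
G01 X77.8699 Y40.7924
G01 X59.0757 Y12.7924
G01 X19.9183 Y6.3646
M5
G0 X103.6317 Y48.3934
M4 S840
G01 X99.9384 Y57.3097 F750
G01 X91.0221 Y61.0030
G01 X82.1058 Y57.3097
G01 X78.4125 Y48.3934
G01 X82.1058 Y39.4771
G01 X91.0221 Y35.7838
G01 X99.9384 Y39.4771
G01 X103.6317 Y48.3934
M5
G0 X10.1401 Y8.0430
M4 S383
G01 X11.0428 Y52.9254 F2864
G01 X71.2396 Y6.9490
G01 X10.1401 Y8.0430
M5
G0 X110.0918 Y61.3954
M4 S527
G01 X108.1884 Y65.9905 F1771
G01 X103.5933 Y67.8939
G01 X98.9982 Y65.9905
G01 X97.0948 Y61.3954
G01 X98.9982 Y56.8003
G01 X103.5933 Y54.8969
G01 X108.1884 Y56.8003
G01 X110.0918 Y61.3954
M5
G0 X0.0000 Y0.0000

viewBox `0 0 122.4710 78.7970` with mm width/height → 1 unit = 1 mm. Flip: y_m = 78.7970 − y_svg.

**Shape 1** — `<path>` open polyline, stroke `#008000` → cut (S840, F750). Machine vertices: (81.8297,21.8222) → (56.6098,28.6027) → (74.6452,5.6869) → (77.8699,40.7924) → (59.0757,12.7924) → (19.9183,6.3646). Open path.

**Shape 2** — `<circle>` circle, stroke `#008000` → cut (S840, F750). Machine vertices: (103.6317,48.3934) → (99.9384,57.3097) → (91.0221,61.0030) → (82.1058,57.3097) → (78.4125,48.3934) → (82.1058,39.4771) → (91.0221,35.7838) → (99.9384,39.4771) → (103.6317,48.3934). Closed: final G1 returns to the first vertex.

**Shape 3** — `<polygon>` closed polygon, stroke `#ff8800` → engrave (S383, F2864). Machine vertices: (10.1401,8.0430) → (11.0428,52.9254) → (71.2396,6.9490) → (10.1401,8.0430). Closed: final G1 returns to the first vertex.

**Shape 4** — `<circle>` circle, stroke `#ff0000` → score (S527, F1771). Machine vertices: (110.0918,61.3954) → (108.1884,65.9905) → (103.5933,67.8939) → (98.9982,65.9905) → (97.0948,61.3954) → (98.9982,56.8003) → (103.5933,54.8969) → (108.1884,56.8003) → (110.0918,61.3954). Closed: final G1 returns to the first vertex.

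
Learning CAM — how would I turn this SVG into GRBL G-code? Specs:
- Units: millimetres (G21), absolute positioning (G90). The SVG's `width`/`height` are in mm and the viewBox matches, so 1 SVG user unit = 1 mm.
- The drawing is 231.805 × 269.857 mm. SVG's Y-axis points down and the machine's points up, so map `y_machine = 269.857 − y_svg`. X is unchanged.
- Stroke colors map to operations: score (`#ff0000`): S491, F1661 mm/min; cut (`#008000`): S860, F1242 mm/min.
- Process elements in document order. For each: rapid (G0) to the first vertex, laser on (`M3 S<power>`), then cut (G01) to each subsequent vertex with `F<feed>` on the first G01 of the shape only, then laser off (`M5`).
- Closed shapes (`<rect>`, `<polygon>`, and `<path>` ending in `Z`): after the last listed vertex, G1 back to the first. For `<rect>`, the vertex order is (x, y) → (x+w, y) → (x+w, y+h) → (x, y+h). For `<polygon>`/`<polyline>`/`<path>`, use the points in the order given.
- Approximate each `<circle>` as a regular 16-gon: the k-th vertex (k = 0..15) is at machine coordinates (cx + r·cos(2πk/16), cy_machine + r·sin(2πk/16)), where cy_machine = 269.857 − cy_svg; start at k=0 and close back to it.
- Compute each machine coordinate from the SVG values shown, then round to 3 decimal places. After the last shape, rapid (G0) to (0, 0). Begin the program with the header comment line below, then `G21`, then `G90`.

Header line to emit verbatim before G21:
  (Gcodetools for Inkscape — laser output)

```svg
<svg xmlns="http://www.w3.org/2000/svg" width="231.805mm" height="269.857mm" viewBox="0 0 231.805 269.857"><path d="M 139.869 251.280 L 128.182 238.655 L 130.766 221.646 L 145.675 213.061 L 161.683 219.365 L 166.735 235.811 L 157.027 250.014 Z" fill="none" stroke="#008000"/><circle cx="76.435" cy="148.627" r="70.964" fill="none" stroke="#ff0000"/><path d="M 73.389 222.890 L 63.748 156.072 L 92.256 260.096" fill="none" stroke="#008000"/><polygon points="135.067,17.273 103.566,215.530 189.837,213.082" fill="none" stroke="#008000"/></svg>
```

Since the viewBox matches the mm dimensions, user units are millimetres directly. The only transform is the Y-flip y_m = 269.857 − y_svg.

Shape 1 is a regular polygon drawn with `<path>`. Its stroke #008000 means cut at S860, F1242. After flipping Y the toolpath is (139.869,18.577) → (128.182,31.202) → (130.766,48.211) → (145.675,56.796) → (161.683,50.492) → (166.735,34.046) → (157.027,19.843) → (139.869,18.577), returning to the start.

Shape 2 is a circle drawn with `<circle>`. Its stroke #ff0000 means score at S491, F1661. After flipping Y the toolpath is (147.399,121.230) → (141.997,148.387) → (126.614,171.409) → (103.592,186.792) → (76.435,192.194) → (49.278,186.792) → (26.256,171.409) → (10.873,148.387) → (5.471,121.230) → (10.873,94.073) → (26.256,71.051) → (49.278,55.668) → (76.435,50.266) → (103.592,55.668) → (126.614,71.051) → (141.997,94.073) → (147.399,121.230), returning to the start.

Shape 3 is a open polyline drawn with `<path>`. Its stroke #008000 means cut at S860, F1242. After flipping Y the toolpath is (73.389,46.967) → (63.748,113.785) → (92.256,9.761).

Shape 4 is a closed polygon drawn with `<polygon>`. Its stroke #008000 means cut at S860, F1242. After flipping Y the toolpath is (135.067,252.584) → (103.566,54.327) → (189.837,56.775) → (135.067,252.584), returning to the start.

(Gcodetools for Inkscape — laser output)
G21
G90
G0 X139.869 Y18.577
M3 S860
G01 X128.182 Y31.202 F1242
G01 X130.766 Y48.211
G01 X145.675 Y56.796
G01 X161.683 Y50.492
G01 X166.735 Y34.046
G01 X157.027 Y19.843
G01 X139.869 Y18.577
M5
G0 X147.399 Y121.230
M3 S491
G01 X141.997 Y148.387 F1661
G01 X126.614 Y171.409
G01 X103.592 Y186.792
G01 X76.435 Y192.194
G01 X49.278 Y186.792
G01 X26.256 Y171.409
G01 X10.873 Y148.387
G01 X5.471 Y121.230
G01 X10.873 Y94.073
G01 X26.256 Y71.051
G01 X49.278 Y55.668
G01 X76.435 Y50.266
G01 X103.592 Y55.668
G01 X126.614 Y71.051
G01 X141.997 Y94.073
G01 X147.399 Y121.230
M5
G0 X73.389 Y46.967
M3 S860
G01 X63.748 Y113.785 F1242
G01 X92.256 Y9.761
M5
G0 X135.067 Y252.584
M3 S860
G01 X103.566 Y54.327 F1242
G01 X189.837 Y56.775
G01 X135.067 Y252.584
M5
G0 X0.000 Y0.000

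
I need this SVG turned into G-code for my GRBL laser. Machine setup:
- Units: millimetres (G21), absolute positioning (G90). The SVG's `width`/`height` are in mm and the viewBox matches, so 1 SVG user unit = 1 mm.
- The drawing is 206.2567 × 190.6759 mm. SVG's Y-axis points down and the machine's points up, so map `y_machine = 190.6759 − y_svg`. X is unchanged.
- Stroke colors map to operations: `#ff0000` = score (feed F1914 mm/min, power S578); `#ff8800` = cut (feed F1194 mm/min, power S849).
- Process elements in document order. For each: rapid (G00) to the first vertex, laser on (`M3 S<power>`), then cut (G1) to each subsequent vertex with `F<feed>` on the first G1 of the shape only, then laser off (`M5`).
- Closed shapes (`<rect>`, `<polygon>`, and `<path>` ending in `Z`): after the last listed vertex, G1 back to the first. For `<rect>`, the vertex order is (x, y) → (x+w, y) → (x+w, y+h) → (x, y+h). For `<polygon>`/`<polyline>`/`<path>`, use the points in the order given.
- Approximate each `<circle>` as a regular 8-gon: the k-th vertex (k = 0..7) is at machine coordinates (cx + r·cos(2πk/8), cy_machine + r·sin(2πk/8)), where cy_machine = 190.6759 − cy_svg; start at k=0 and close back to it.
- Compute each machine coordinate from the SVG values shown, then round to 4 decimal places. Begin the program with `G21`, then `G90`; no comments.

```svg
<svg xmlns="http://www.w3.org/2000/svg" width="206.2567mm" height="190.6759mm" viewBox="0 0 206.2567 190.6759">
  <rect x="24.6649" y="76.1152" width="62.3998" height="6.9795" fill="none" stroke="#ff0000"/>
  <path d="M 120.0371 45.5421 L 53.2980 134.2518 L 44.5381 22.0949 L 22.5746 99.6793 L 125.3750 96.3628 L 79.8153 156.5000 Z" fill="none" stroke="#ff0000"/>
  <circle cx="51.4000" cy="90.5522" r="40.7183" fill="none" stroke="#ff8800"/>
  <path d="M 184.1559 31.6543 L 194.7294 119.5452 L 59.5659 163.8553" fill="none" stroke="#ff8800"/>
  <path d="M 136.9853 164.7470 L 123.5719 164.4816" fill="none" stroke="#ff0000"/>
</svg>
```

G21
G90
G00 X24.6649 Y114.5607
M3 S578
G1 X87.0647 Y114.5607 F1914
G1 X87.0647 Y107.5812
G1 X24.6649 Y107.5812
G1 X24.6649 Y114.5607
M5
G00 X120.0371 Y145.1338
M3 S578
G1 X53.2980 Y56.4241 F1914
G1 X44.5381 Y168.5810
G1 X22.5746 Y90.9966
G1 X125.3750 Y94.3131
G1 X79.8153 Y34.1759
G1 X120.0371 Y145.1338
M5
G00 X92.1183 Y100.1237
M3 S849
G1 X80.1922 Y128.9159 F1194
G1 X51.4000 Y140.8420
G1 X22.6078 Y128.9159
G1 X10.6817 Y100.1237
G1 X22.6078 Y71.3315
G1 X51.4000 Y59.4054
G1 X80.1922 Y71.3315
G1 X92.1183 Y100.1237
M5
G00 X184.1559 Y159.0216
M3 S849
G1 X194.7294 Y71.1307 F1194
G1 X59.5659 Y26.8206
M5
G00 X136.9853 Y25.9289
M3 S578
G1 X123.5719 Y26.1943 F1914
M5

viewBox `0 0 206.2567 190.6759` with mm width/height → 1 unit = 1 mm. Flip: y_m = 190.6759 − y_svg.

**Shape 1** — `<rect>` rectangle, stroke `#ff0000` → score (S578, F1914). Machine vertices: (24.6649,114.5607) → (87.0647,114.5607) → (87.0647,107.5812) → (24.6649,107.5812) → (24.6649,114.5607). Closed: final G1 returns to the first vertex.

**Shape 2** — `<path>` closed polygon, stroke `#ff0000` → score (S578, F1914). Machine vertices: (120.0371,145.1338) → (53.2980,56.4241) → (44.5381,168.5810) → (22.5746,90.9966) → (125.3750,94.3131) → (79.8153,34.1759) → (120.0371,145.1338). Closed: final G1 returns to the first vertex.

**Shape 3** — `<circle>` circle, stroke `#ff8800` → cut (S849, F1194). Machine vertices: (92.1183,100.1237) → (80.1922,128.9159) → (51.4000,140.8420) → (22.6078,128.9159) → (10.6817,100.1237) → (22.6078,71.3315) → (51.4000,59.4054) → (80.1922,71.3315) → (92.1183,100.1237). Closed: final G1 returns to the first vertex.

**Shape 4** — `<path>` open polyline, stroke `#ff8800` → cut (S849, F1194). Machine vertices: (184.1559,159.0216) → (194.7294,71.1307) → (59.5659,26.8206). Open path.

**Shape 5** — `<path>` line segment, stroke `#ff0000` → score (S578, F1914). Machine vertices: (136.9853,25.9289) → (123.5719,26.1943). Open path.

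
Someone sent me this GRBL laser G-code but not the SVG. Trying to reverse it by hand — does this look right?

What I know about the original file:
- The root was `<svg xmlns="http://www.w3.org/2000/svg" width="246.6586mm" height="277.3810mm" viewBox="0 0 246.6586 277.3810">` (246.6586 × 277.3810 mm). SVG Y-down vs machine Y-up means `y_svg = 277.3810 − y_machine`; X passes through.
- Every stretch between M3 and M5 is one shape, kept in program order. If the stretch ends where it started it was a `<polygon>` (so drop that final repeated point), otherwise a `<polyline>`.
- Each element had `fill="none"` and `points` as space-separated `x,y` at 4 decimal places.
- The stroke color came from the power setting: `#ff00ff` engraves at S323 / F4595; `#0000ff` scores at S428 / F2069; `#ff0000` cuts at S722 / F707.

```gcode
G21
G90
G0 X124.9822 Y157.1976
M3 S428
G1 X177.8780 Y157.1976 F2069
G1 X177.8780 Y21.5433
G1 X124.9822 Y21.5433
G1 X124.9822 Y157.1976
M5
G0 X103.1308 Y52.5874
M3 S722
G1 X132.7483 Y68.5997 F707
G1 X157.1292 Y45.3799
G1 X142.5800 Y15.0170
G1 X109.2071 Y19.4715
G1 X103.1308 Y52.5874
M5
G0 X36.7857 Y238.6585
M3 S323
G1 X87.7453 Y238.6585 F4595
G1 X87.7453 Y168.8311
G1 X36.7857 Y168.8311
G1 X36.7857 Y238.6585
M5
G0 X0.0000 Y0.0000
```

<svg xmlns="http://www.w3.org/2000/svg" width="246.6586mm" height="277.3810mm" viewBox="0 0 246.6586 277.3810">
  <polygon points="124.9822,120.1834 177.8780,120.1834 177.8780,255.8377 124.9822,255.8377" fill="none" stroke="#0000ff"/>
  <polygon points="103.1308,224.7936 132.7483,208.7813 157.1292,232.0011 142.5800,262.3640 109.2071,257.9095" fill="none" stroke="#ff0000"/>
  <polygon points="36.7857,38.7225 87.7453,38.7225 87.7453,108.5499 36.7857,108.5499" fill="none" stroke="#ff00ff"/>
</svg>

y_svg = 277.3810 − y_m.

[1] S428→`#0000ff` (score); closed run; points: 124.9822,120.1834 177.8780,120.1834 177.8780,255.8377 124.9822,255.8377

[2] S722→`#ff0000` (cut); closed run; points: 103.1308,224.7936 132.7483,208.7813 157.1292,232.0011 142.5800,262.3640 109.2071,257.9095

[3] S323→`#ff00ff` (engrave); closed run; points: 36.7857,38.7225 87.7453,38.7225 87.7453,108.5499 36.7857,108.5499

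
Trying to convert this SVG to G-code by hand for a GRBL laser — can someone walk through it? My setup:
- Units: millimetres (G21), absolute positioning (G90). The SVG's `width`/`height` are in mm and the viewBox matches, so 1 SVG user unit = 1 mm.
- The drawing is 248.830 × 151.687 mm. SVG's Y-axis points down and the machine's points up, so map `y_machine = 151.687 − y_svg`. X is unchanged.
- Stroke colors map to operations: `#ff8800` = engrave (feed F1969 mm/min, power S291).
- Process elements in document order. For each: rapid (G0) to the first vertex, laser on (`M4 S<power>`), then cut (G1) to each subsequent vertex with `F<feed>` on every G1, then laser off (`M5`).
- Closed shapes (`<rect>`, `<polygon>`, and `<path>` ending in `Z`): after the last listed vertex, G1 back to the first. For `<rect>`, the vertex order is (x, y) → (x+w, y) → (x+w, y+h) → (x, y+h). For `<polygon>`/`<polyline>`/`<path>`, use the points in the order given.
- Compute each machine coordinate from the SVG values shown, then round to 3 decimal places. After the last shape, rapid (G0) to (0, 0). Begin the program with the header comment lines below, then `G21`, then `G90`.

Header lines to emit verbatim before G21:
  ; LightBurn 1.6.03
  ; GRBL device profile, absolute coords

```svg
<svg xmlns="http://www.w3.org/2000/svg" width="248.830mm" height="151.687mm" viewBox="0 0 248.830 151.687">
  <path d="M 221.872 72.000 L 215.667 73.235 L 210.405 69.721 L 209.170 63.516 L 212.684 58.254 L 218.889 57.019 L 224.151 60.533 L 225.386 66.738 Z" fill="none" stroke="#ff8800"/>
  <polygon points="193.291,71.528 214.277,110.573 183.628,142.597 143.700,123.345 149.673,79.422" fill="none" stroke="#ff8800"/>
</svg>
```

; LightBurn 1.6.03
; GRBL device profile, absolute coords
G21
G90
G0 X221.872 Y79.687
M4 S291
G1 X215.667 Y78.452 F1969
G1 X210.405 Y81.966 F1969
G1 X209.170 Y88.171 F1969
G1 X212.684 Y93.433 F1969
G1 X218.889 Y94.668 F1969
G1 X224.151 Y91.154 F1969
G1 X225.386 Y84.949 F1969
G1 X221.872 Y79.687 F1969
M5
G0 X193.291 Y80.159
M4 S291
G1 X214.277 Y41.114 F1969
G1 X183.628 Y9.090 F1969
G1 X143.700 Y28.342 F1969
G1 X149.673 Y72.265 F1969
G1 X193.291 Y80.159 F1969
M5
G0 X0.000 Y0.000

viewBox `0 0 248.830 151.687` with mm width/height → 1 unit = 1 mm. Flip: y_m = 151.687 − y_svg.

**Shape 1** — `<path>` regular polygon, stroke `#ff8800` → engrave (S291, F1969). Machine vertices: (221.872,79.687) → (215.667,78.452) → (210.405,81.966) → (209.170,88.171) → (212.684,93.433) → (218.889,94.668) → (224.151,91.154) → (225.386,84.949) → (221.872,79.687). Closed: final G1 returns to the first vertex.

**Shape 2** — `<polygon>` regular polygon, stroke `#ff8800` → engrave (S291, F1969). Machine vertices: (193.291,80.159) → (214.277,41.114) → (183.628,9.090) → (143.700,28.342) → (149.673,72.265) → (193.291,80.159). Closed: final G1 returns to the first vertex.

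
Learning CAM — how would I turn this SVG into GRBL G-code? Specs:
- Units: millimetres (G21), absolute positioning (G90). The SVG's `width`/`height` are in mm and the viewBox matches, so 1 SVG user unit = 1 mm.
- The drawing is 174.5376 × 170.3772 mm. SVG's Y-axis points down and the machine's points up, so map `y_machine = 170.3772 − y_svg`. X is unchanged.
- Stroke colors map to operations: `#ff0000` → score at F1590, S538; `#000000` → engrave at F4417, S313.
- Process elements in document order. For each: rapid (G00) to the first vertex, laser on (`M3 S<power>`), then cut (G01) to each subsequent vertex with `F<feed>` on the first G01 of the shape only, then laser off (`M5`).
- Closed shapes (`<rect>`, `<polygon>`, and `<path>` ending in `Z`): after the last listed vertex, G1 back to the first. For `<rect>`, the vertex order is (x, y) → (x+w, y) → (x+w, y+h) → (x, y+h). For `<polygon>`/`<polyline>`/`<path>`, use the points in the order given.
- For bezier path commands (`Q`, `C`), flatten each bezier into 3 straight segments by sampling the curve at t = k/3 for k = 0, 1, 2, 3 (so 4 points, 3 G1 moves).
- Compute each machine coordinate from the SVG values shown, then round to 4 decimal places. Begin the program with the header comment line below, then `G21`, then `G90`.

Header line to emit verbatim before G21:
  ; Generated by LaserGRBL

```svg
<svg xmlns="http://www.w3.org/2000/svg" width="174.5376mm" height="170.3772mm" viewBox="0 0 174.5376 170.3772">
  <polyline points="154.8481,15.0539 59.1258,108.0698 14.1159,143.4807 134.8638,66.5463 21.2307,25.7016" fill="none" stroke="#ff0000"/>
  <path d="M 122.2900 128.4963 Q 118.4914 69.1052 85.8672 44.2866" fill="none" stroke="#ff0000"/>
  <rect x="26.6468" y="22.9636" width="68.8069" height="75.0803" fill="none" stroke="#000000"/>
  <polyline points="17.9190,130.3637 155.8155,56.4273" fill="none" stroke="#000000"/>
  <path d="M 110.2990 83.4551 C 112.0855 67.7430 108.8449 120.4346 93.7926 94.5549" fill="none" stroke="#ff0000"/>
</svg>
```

Since the viewBox matches the mm dimensions, user units are millimetres directly. The only transform is the Y-flip y_m = 170.3772 − y_svg.

Shape 1 is a open polyline drawn with `<polyline>`. Its stroke #ff0000 means score at S538, F1590. After flipping Y the toolpath is (154.8481,155.3233) → (59.1258,62.3074) → (14.1159,26.8965) → (134.8638,103.8309) → (21.2307,144.6756).

Shape 2 is a quadratic bezier drawn with `<path>`. Its stroke #ff0000 means score at S538, F1590. After flipping Y the toolpath is (122.2900,41.8809) → (116.5548,77.6336) → (104.4138,105.7035) → (85.8672,126.0906).

Shape 3 is a rectangle drawn with `<rect>`. Its stroke #000000 means engrave at S313, F4417. After flipping Y the toolpath is (26.6468,147.4136) → (95.4537,147.4136) → (95.4537,72.3333) → (26.6468,72.3333) → (26.6468,147.4136), returning to the start.

Shape 4 is a line segment drawn with `<polyline>`. Its stroke #000000 means engrave at S313, F4417. After flipping Y the toolpath is (17.9190,40.0135) → (155.8155,113.9499).

Shape 5 is a cubic bezier drawn with `<path>`. Its stroke #ff0000 means score at S538, F1590. After flipping Y the toolpath is (110.2990,86.9221) → (110.1585,85.2765) → (105.1589,70.6895) → (93.7926,75.8223).

; Generated by LaserGRBL
G21
G90
G00 X154.8481 Y155.3233
M3 S538
G01 X59.1258 Y62.3074 F1590
G01 X14.1159 Y26.8965
G01 X134.8638 Y103.8309
G01 X21.2307 Y144.6756
M5
G00 X122.2900 Y41.8809
M3 S538
G01 X116.5548 Y77.6336 F1590
G01 X104.4138 Y105.7035
G01 X85.8672 Y126.0906
M5
G00 X26.6468 Y147.4136
M3 S313
G01 X95.4537 Y147.4136 F4417
G01 X95.4537 Y72.3333
G01 X26.6468 Y72.3333
G01 X26.6468 Y147.4136
M5
G00 X17.9190 Y40.0135
M3 S313
G01 X155.8155 Y113.9499 F4417
M5
G00 X110.2990 Y86.9221
M3 S538
G01 X110.1585 Y85.2765 F1590
G01 X105.1589 Y70.6895
G01 X93.7926 Y75.8223
M5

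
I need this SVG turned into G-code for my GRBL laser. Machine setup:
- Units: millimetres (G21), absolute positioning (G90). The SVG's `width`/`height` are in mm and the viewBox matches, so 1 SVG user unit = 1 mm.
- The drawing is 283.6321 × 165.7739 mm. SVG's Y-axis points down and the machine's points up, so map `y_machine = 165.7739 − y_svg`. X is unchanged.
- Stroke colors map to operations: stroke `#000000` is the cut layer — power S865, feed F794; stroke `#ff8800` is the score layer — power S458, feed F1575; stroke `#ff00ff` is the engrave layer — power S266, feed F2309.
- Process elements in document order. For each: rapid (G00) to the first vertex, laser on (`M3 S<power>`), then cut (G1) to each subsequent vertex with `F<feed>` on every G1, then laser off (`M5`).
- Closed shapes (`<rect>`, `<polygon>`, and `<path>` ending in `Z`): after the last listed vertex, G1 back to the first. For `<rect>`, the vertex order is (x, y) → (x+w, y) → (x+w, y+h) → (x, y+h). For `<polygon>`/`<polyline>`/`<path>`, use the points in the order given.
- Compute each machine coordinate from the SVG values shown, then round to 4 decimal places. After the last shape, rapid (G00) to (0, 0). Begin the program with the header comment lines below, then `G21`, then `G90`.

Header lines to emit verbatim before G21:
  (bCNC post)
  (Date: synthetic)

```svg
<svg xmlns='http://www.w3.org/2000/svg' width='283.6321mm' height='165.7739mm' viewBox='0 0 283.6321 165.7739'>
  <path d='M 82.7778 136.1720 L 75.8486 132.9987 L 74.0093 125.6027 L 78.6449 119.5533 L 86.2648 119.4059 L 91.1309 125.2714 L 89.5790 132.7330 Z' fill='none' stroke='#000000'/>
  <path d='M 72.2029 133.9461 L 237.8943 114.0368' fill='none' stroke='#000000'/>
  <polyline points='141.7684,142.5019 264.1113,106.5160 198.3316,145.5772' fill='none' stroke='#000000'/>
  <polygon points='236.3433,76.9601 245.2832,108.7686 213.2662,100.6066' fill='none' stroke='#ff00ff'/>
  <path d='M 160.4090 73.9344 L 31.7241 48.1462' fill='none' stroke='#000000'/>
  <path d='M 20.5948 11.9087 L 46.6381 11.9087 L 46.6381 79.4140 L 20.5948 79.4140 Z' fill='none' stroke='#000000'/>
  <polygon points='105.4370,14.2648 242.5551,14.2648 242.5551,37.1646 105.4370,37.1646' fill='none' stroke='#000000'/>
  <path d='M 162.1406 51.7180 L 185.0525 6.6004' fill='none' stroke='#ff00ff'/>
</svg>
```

(bCNC post)
(Date: synthetic)
G21
G90
G00 X82.7778 Y29.6019
M3 S865
G1 X75.8486 Y32.7752 F794
G1 X74.0093 Y40.1712 F794
G1 X78.6449 Y46.2206 F794
G1 X86.2648 Y46.3680 F794
G1 X91.1309 Y40.5025 F794
G1 X89.5790 Y33.0409 F794
G1 X82.7778 Y29.6019 F794
M5
G00 X72.2029 Y31.8278
M3 S865
G1 X237.8943 Y51.7371 F794
M5
G00 X141.7684 Y23.2720
M3 S865
G1 X264.1113 Y59.2579 F794
G1 X198.3316 Y20.1967 F794
M5
G00 X236.3433 Y88.8138
M3 S266
G1 X245.2832 Y57.0053 F2309
G1 X213.2662 Y65.1673 F2309
G1 X236.3433 Y88.8138 F2309
M5
G00 X160.4090 Y91.8395
M3 S865
G1 X31.7241 Y117.6277 F794
M5
G00 X20.5948 Y153.8652
M3 S865
G1 X46.6381 Y153.8652 F794
G1 X46.6381 Y86.3599 F794
G1 X20.5948 Y86.3599 F794
G1 X20.5948 Y153.8652 F794
M5
G00 X105.4370 Y151.5091
M3 S865
G1 X242.5551 Y151.5091 F794
G1 X242.5551 Y128.6093 F794
G1 X105.4370 Y128.6093 F794
G1 X105.4370 Y151.5091 F794
M5
G00 X162.1406 Y114.0559
M3 S266
G1 X185.0525 Y159.1735 F2309
M5
G00 X0.0000 Y0.0000

1 u = 1 mm; y_m = 165.7739 − y.

[1] `<path>` regular polygon, #000000→cut S865 F794: (82.7778,29.6019) → (75.8486,32.7752) → (74.0093,40.1712) → (78.6449,46.2206) → (86.2648,46.3680) → (91.1309,40.5025) → (89.5790,33.0409) → (82.7778,29.6019) (closed)

[2] `<path>` line segment, #000000→cut S865 F794: (72.2029,31.8278) → (237.8943,51.7371)

[3] `<polyline>` open polyline, #000000→cut S865 F794: (141.7684,23.2720) → (264.1113,59.2579) → (198.3316,20.1967)

[4] `<polygon>` regular polygon, #ff00ff→engrave S266 F2309: (236.3433,88.8138) → (245.2832,57.0053) → (213.2662,65.1673) → (236.3433,88.8138) (closed)

[5] `<path>` line segment, #000000→cut S865 F794: (160.4090,91.8395) → (31.7241,117.6277)

[6] `<path>` rectangle, #000000→cut S865 F794: (20.5948,153.8652) → (46.6381,153.8652) → (46.6381,86.3599) → (20.5948,86.3599) → (20.5948,153.8652) (closed)

[7] `<polygon>` rectangle, #000000→cut S865 F794: (105.4370,151.5091) → (242.5551,151.5091) → (242.5551,128.6093) → (105.4370,128.6093) → (105.4370,151.5091) (closed)

[8] `<path>` line segment, #ff00ff→engrave S266 F2309: (162.1406,114.0559) → (185.0525,159.1735)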